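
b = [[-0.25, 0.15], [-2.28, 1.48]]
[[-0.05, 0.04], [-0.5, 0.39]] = b @ [[0.18, -0.06], [-0.06, 0.17]]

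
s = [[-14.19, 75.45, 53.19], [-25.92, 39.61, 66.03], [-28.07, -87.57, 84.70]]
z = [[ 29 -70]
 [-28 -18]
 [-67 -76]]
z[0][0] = 29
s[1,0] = -25.92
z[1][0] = -28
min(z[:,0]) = -67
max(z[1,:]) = -18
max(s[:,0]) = -14.19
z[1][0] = -28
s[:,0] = [-14.19, -25.92, -28.07]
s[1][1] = 39.61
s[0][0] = -14.19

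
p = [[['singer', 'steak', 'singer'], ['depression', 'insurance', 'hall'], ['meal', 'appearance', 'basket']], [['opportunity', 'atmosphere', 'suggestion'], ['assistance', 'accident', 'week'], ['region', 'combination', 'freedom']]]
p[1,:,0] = ['opportunity', 'assistance', 'region']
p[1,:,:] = [['opportunity', 'atmosphere', 'suggestion'], ['assistance', 'accident', 'week'], ['region', 'combination', 'freedom']]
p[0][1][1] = 'insurance'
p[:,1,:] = [['depression', 'insurance', 'hall'], ['assistance', 'accident', 'week']]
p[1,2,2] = 'freedom'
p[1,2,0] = 'region'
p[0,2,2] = 'basket'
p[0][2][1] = 'appearance'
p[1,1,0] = 'assistance'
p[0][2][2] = 'basket'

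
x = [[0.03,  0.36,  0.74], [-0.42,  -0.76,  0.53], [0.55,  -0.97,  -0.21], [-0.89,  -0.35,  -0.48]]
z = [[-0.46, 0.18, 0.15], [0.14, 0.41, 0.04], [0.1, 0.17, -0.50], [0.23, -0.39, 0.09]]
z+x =[[-0.43, 0.54, 0.89],[-0.28, -0.35, 0.57],[0.65, -0.80, -0.71],[-0.66, -0.74, -0.39]]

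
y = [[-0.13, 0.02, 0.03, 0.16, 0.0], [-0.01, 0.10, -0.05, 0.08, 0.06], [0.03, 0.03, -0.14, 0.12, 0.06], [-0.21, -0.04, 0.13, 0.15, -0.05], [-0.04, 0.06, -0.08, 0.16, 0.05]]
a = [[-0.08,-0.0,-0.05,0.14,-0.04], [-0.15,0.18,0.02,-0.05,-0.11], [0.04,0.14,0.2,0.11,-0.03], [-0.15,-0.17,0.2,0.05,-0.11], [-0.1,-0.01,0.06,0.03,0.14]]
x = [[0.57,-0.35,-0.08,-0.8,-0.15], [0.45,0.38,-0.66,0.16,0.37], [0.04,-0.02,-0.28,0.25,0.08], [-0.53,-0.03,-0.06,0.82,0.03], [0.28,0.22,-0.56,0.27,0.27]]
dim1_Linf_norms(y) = [0.16, 0.1, 0.14, 0.21, 0.16]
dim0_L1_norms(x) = [1.87, 1.0, 1.64, 2.3, 0.9]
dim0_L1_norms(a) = [0.52, 0.5, 0.53, 0.38, 0.43]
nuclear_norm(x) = 3.05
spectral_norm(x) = 1.44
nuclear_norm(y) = 0.75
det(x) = 0.00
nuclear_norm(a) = 1.20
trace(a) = 0.49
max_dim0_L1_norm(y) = 0.67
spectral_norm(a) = 0.35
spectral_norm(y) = 0.37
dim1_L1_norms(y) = [0.34, 0.3, 0.38, 0.58, 0.39]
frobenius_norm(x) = 1.94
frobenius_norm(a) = 0.56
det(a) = 0.00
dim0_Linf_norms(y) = [0.21, 0.1, 0.14, 0.16, 0.06]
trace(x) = 1.76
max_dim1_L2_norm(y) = 0.3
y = a @ x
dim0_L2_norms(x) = [0.94, 0.56, 0.92, 1.21, 0.49]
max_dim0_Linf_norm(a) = 0.2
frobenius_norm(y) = 0.48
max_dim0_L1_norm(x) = 2.3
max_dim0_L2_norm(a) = 0.29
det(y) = -0.00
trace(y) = 0.03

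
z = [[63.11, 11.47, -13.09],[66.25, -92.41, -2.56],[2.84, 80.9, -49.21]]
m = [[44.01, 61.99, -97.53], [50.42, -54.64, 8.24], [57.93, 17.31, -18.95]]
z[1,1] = -92.41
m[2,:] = [57.93, 17.31, -18.95]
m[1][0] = 50.42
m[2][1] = 17.31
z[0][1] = 11.47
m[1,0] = 50.42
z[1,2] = -2.56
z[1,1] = -92.41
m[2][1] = 17.31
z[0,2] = -13.09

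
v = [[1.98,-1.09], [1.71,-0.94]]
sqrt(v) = [[1.9, -1.02], [1.60, -0.83]]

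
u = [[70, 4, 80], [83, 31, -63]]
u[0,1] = 4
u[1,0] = 83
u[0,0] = 70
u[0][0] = 70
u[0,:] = [70, 4, 80]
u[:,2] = [80, -63]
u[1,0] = 83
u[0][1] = 4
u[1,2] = -63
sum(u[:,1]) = 35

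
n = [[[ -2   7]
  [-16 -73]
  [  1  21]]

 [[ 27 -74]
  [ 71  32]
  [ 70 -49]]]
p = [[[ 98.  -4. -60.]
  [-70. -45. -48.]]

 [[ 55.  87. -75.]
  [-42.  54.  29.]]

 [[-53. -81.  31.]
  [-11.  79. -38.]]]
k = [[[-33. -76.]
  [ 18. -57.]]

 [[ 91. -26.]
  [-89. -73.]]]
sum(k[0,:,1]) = -133.0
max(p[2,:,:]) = 79.0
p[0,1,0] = -70.0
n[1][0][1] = -74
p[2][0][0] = -53.0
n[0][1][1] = -73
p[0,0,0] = 98.0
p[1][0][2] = -75.0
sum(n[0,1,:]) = -89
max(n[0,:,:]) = 21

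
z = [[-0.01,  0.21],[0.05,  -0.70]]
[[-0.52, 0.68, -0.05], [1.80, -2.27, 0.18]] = z @ [[3.01, 0.67, 1.4],[-2.35, 3.29, -0.15]]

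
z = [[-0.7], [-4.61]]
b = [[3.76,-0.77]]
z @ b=[[-2.63, 0.54],[-17.33, 3.55]]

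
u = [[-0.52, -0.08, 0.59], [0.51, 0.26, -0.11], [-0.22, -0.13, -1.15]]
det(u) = 0.109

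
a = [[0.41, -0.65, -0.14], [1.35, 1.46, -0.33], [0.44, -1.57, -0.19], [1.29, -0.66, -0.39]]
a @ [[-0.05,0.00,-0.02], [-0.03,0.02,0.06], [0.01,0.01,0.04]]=[[-0.0, -0.01, -0.05], [-0.11, 0.03, 0.05], [0.02, -0.03, -0.11], [-0.05, -0.02, -0.08]]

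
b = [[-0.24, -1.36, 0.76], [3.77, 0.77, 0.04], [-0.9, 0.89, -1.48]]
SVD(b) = [[-0.11, -0.64, 0.76], [0.97, 0.09, 0.22], [-0.21, 0.76, 0.62]] @ diag([3.9515051622304243, 2.292904453846528, 0.4614066735506405]) @ [[0.98, 0.18, 0.07], [-0.08, 0.71, -0.7], [0.17, -0.68, -0.71]]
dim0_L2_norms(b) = [3.88, 1.8, 1.66]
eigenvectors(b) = [[(-0.17+0.46j), (-0.17-0.46j), (-0.19+0j)], [0.79+0.00j, 0.79-0.00j, 0.41+0.00j], [0.05-0.36j, 0.05+0.36j, (0.89+0j)]]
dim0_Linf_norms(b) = [3.77, 1.36, 1.48]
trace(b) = -0.95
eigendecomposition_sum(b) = [[(-0.2+1.29j), -0.69+0.02j, 0.27+0.27j], [(2.06-0.41j), 0.41+1.04j, 0.25-0.56j], [(-0.06-0.97j), 0.50-0.12j, -0.24-0.15j]] + [[-0.20-1.29j, -0.69-0.02j, (0.27-0.27j)],  [2.06+0.41j, 0.41-1.04j, 0.25+0.56j],  [-0.06+0.97j, 0.50+0.12j, -0.24+0.15j]] + [[0.17-0.00j, 0.02+0.00j, 0.21-0.00j], [-0.36+0.00j, (-0.05-0j), (-0.46+0j)], [(-0.78+0j), -0.11-0.00j, (-1+0j)]]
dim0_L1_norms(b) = [4.91, 3.02, 2.28]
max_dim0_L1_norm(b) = 4.91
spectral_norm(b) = 3.95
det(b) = -4.18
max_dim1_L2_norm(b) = 3.85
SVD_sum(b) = [[-0.42, -0.08, -0.03], [3.77, 0.69, 0.26], [-0.81, -0.15, -0.05]] + [[0.12, -1.04, 1.04],[-0.02, 0.15, -0.15],[-0.14, 1.23, -1.22]] + [[0.06,-0.24,-0.25], [0.02,-0.07,-0.07], [0.05,-0.19,-0.2]]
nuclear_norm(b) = 6.71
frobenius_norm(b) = 4.59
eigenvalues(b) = [(-0.03+2.18j), (-0.03-2.18j), (-0.88+0j)]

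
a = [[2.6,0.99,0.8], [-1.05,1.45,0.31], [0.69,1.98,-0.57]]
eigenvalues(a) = [(-1.07+0j), (2.27+1.01j), (2.27-1.01j)]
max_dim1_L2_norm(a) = 2.89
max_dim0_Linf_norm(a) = 2.6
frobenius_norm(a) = 4.05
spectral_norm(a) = 3.21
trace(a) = 3.48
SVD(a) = [[-0.86,  0.35,  -0.37], [-0.02,  -0.75,  -0.66], [-0.51,  -0.57,  0.65]] @ diag([3.2130684736171493, 2.2984134045833606, 0.8922369671108048]) @ [[-0.80, -0.59, -0.12], [0.57, -0.81, 0.16], [0.2, -0.06, -0.98]]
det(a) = -6.59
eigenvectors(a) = [[-0.16+0.00j, (0.74+0j), (0.74-0j)], [-0.19+0.00j, (-0.31+0.5j), (-0.31-0.5j)], [0.97+0.00j, 0.08+0.32j, 0.08-0.32j]]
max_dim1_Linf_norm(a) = 2.6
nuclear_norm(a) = 6.40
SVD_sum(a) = [[2.21,  1.62,  0.34], [0.04,  0.03,  0.01], [1.31,  0.96,  0.2]] + [[0.46,-0.65,0.13], [-0.97,1.39,-0.28], [-0.74,1.05,-0.21]] + [[-0.07, 0.02, 0.33],[-0.12, 0.03, 0.58],[0.11, -0.03, -0.57]]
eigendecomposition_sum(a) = [[-0.06+0.00j,-0.10+0.00j,(0.15+0j)], [-0.06+0.00j,-0.11+0.00j,0.17+0.00j], [(0.33-0j),0.58-0.00j,(-0.9-0j)]] + [[(1.33-0.09j),  (0.54-1.5j),  (0.33-0.3j)], [(-0.49+0.93j),  (0.78+0.99j),  0.07+0.34j], [0.18+0.56j,  0.70+0.07j,  (0.16+0.11j)]] + [[(1.33+0.09j), 0.54+1.50j, (0.33+0.3j)],  [-0.49-0.93j, 0.78-0.99j, (0.07-0.34j)],  [(0.18-0.56j), (0.7-0.07j), 0.16-0.11j]]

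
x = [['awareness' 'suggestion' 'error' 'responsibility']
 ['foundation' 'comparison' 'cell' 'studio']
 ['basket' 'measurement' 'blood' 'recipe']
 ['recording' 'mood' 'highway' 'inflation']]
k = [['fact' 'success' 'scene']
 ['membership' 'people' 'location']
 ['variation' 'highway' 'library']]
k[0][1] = 'success'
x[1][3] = 'studio'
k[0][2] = 'scene'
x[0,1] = 'suggestion'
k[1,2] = 'location'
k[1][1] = 'people'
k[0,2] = 'scene'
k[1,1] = 'people'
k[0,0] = 'fact'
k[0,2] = 'scene'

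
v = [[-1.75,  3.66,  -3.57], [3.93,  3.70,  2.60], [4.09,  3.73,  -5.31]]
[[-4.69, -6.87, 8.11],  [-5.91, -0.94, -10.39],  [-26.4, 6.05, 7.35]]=v @ [[-2.96,1.98,-0.80], [-0.23,-1.76,-0.37], [2.53,-0.85,-2.26]]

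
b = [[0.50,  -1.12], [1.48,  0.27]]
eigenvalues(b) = [(0.38+1.28j), (0.38-1.28j)]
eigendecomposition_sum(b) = [[(0.25+0.62j), (-0.56+0.17j)],  [(0.74-0.22j), (0.13+0.66j)]] + [[0.25-0.62j, -0.56-0.17j], [(0.74+0.22j), 0.13-0.66j]]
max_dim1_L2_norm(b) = 1.5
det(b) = 1.79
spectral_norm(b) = 1.57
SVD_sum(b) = [[0.65, -0.09], [1.41, -0.20]] + [[-0.15, -1.03], [0.07, 0.47]]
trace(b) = 0.77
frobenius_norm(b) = 1.94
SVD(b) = [[-0.42,  -0.91], [-0.91,  0.42]] @ diag([1.5694116587112128, 1.1422114714453362]) @ [[-0.99, 0.14],[0.14, 0.99]]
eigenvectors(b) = [[(0.06+0.65j), 0.06-0.65j], [(0.75+0j), 0.75-0.00j]]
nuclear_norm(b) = 2.71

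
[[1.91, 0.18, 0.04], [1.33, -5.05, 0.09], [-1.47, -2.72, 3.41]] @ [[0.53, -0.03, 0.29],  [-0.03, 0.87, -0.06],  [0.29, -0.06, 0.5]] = [[1.02, 0.1, 0.56], [0.88, -4.44, 0.73], [0.29, -2.53, 1.44]]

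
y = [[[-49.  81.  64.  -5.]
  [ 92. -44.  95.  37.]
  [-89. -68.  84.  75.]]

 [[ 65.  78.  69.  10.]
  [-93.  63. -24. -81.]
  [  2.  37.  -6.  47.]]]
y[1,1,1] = 63.0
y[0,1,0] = 92.0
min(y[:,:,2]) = -24.0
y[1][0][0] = 65.0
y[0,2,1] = -68.0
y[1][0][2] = 69.0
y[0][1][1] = -44.0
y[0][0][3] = -5.0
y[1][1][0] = -93.0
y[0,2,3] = 75.0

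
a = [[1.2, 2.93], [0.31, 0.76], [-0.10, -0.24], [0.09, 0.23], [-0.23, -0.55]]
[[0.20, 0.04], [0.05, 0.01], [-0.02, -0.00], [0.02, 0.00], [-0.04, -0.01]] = a @ [[0.02, -0.04], [0.06, 0.03]]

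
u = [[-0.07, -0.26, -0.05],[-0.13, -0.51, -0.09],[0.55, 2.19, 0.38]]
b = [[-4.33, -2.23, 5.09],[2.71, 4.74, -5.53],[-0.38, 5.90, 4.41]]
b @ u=[[3.39, 13.41, 2.35], [-3.85, -15.23, -2.66], [1.69, 6.75, 1.16]]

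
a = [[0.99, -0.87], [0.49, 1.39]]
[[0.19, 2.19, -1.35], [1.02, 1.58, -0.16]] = a @ [[0.64,2.45,-1.12], [0.51,0.27,0.28]]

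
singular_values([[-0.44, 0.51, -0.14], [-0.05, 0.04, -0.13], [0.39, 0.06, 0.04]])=[0.73, 0.32, 0.11]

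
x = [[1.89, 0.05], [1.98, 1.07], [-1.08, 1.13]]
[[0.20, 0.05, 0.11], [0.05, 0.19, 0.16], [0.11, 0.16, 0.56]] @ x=[[0.36, 0.19], [0.3, 0.39], [-0.08, 0.81]]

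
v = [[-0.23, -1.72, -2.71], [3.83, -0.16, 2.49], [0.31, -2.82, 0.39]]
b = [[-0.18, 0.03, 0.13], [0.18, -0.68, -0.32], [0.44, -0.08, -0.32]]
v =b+[[-0.05, -1.75, -2.84],[3.65, 0.52, 2.81],[-0.13, -2.74, 0.71]]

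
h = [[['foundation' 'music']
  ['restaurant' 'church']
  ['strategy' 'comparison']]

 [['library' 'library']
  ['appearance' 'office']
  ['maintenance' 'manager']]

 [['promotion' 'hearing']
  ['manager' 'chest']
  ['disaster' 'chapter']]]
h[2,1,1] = 'chest'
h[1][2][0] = 'maintenance'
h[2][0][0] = 'promotion'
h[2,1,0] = 'manager'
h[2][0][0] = 'promotion'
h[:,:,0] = [['foundation', 'restaurant', 'strategy'], ['library', 'appearance', 'maintenance'], ['promotion', 'manager', 'disaster']]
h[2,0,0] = 'promotion'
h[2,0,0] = 'promotion'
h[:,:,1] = [['music', 'church', 'comparison'], ['library', 'office', 'manager'], ['hearing', 'chest', 'chapter']]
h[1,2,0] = 'maintenance'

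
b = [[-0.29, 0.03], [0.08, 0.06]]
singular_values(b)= [0.3, 0.07]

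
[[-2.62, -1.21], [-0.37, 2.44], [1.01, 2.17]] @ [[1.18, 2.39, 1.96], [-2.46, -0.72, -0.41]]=[[-0.12, -5.39, -4.64], [-6.44, -2.64, -1.73], [-4.15, 0.85, 1.09]]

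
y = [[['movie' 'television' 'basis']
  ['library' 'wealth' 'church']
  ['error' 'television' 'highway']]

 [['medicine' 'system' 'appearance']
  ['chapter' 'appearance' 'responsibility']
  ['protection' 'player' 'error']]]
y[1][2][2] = 'error'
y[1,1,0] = 'chapter'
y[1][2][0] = 'protection'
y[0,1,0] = 'library'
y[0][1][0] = 'library'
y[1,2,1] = 'player'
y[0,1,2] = 'church'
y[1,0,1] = 'system'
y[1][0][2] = 'appearance'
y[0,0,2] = 'basis'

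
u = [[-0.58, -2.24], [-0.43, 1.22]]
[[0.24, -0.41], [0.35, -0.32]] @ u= [[0.04, -1.04], [-0.07, -1.17]]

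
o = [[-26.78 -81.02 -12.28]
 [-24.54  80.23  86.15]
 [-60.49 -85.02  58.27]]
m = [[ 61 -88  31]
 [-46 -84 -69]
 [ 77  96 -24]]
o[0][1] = -81.02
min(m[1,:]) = -84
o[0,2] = -12.28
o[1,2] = 86.15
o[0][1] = -81.02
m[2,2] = -24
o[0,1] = -81.02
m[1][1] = -84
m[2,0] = 77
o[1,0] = -24.54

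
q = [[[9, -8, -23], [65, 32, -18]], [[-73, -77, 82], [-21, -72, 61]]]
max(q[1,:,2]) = 82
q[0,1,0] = 65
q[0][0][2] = -23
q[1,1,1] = -72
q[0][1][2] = -18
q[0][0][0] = 9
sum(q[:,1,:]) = 47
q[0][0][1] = -8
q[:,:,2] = [[-23, -18], [82, 61]]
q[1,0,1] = -77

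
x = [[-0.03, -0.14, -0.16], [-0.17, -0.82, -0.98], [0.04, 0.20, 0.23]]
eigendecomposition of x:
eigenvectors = [[0.17, 0.97, -0.58],[0.96, 0.06, -0.58],[-0.24, -0.22, 0.58]]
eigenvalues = [-0.61, -0.0, -0.01]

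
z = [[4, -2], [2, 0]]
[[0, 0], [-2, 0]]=z @ [[-1, 0], [-2, 0]]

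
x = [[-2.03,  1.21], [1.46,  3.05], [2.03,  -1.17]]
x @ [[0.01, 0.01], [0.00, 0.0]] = [[-0.02,-0.02],[0.01,0.01],[0.02,0.02]]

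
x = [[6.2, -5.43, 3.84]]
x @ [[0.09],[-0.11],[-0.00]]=[[1.16]]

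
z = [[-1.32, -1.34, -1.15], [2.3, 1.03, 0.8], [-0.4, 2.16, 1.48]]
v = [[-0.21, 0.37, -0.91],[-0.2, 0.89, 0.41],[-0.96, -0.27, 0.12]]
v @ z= [[1.49, -1.3, -0.81], [2.15, 2.07, 1.55], [0.6, 1.27, 1.07]]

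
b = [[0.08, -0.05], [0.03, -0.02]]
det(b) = -0.00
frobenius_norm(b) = 0.10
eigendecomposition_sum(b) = [[0.08, -0.05], [0.03, -0.02]] + [[0.0, -0.00],  [0.0, -0.00]]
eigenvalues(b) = [0.06, -0.0]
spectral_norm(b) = 0.10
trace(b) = 0.06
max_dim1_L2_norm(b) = 0.09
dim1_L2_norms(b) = [0.09, 0.04]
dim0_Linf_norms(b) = [0.08, 0.05]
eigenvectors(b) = [[0.94, 0.52], [0.34, 0.85]]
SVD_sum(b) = [[0.08, -0.05], [0.03, -0.02]] + [[0.00, 0.0], [-0.00, -0.0]]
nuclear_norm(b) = 0.10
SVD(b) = [[-0.93, -0.36], [-0.36, 0.93]] @ diag([0.10099019513592786, 0.0009901951359278466]) @ [[-0.85, 0.53], [-0.53, -0.85]]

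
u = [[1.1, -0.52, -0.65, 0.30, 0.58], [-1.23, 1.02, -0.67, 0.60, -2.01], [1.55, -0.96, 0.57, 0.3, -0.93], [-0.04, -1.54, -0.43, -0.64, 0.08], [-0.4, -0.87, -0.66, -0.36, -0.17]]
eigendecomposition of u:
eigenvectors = [[(-0.05+0j), (0.36+0j), (-0.1+0.25j), (-0.1-0.25j), (-0.28+0j)], [(0.33+0j), (0.38+0j), (-0.55-0.02j), -0.55+0.02j, (-0.59+0j)], [(0.33+0j), (-0.23+0j), (0.74+0j), (0.74-0j), (0.63+0j)], [0.69+0.00j, (-0.8+0j), 0.26-0.06j, 0.26+0.06j, 0.42+0.00j], [0.55+0.00j, -0.19+0.00j, (-0.06-0.02j), (-0.06+0.02j), 0.05+0.00j]]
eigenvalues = [(-1.52+0j), 0j, (1.25+0.55j), (1.25-0.55j), (0.9+0j)]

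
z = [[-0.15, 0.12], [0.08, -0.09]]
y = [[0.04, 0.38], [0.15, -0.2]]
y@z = [[0.02, -0.03], [-0.04, 0.04]]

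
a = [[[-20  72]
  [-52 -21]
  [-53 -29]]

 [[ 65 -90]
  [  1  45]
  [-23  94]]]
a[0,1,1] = -21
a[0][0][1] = 72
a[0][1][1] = -21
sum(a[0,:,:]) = -103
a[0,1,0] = -52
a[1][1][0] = 1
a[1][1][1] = 45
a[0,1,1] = -21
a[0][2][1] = -29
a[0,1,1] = -21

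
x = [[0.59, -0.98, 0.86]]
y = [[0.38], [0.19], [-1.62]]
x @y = [[-1.36]]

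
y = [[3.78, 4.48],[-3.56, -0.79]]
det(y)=12.963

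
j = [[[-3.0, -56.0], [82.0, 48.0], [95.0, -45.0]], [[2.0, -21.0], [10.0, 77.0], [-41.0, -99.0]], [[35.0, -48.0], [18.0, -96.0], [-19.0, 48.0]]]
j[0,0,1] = -56.0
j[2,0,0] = 35.0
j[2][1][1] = -96.0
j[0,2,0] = 95.0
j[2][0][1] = -48.0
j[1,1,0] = 10.0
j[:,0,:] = [[-3.0, -56.0], [2.0, -21.0], [35.0, -48.0]]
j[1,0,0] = 2.0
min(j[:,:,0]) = -41.0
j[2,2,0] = -19.0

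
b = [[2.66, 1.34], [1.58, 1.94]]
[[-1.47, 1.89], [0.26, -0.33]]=b @[[-1.05, 1.35], [0.99, -1.27]]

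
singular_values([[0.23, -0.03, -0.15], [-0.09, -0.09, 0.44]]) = [0.5, 0.19]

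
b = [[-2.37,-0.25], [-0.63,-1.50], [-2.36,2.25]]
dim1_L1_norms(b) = [2.62, 2.13, 4.61]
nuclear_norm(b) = 5.99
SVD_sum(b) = [[-1.65,  0.97], [0.19,  -0.11], [-2.74,  1.61]] + [[-0.72, -1.22], [-0.82, -1.39], [0.38, 0.64]]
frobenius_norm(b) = 4.35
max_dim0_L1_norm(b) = 5.36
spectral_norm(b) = 3.71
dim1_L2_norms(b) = [2.38, 1.63, 3.26]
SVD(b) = [[-0.52, -0.62], [0.06, -0.71], [-0.85, 0.33]] @ diag([3.7146809246004424, 2.271463323148671]) @ [[0.86,-0.51], [0.51,0.86]]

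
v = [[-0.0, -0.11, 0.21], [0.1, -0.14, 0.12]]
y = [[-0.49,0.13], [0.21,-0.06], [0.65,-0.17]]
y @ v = [[0.01, 0.04, -0.09], [-0.01, -0.01, 0.04], [-0.02, -0.05, 0.12]]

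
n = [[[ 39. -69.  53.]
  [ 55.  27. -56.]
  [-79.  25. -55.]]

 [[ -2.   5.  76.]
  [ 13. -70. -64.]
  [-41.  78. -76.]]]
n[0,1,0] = 55.0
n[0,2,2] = -55.0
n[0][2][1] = 25.0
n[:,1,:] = [[55.0, 27.0, -56.0], [13.0, -70.0, -64.0]]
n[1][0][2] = 76.0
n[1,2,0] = -41.0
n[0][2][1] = 25.0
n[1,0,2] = 76.0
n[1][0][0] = -2.0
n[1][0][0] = -2.0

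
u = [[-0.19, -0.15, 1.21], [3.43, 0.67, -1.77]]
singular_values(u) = [3.99, 0.97]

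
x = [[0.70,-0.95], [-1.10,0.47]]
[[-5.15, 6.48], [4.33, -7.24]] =x@[[-2.36, 5.35], [3.68, -2.88]]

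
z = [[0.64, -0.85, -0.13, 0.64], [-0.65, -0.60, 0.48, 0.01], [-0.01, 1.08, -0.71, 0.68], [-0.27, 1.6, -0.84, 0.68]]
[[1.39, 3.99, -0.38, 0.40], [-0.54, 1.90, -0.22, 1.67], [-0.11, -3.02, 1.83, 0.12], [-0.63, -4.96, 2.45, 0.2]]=z @ [[1.35,0.48,-0.19,-2.09],  [-0.2,-3.4,1.32,-1.09],  [0.45,0.33,0.90,-0.73],  [0.64,1.31,1.53,1.12]]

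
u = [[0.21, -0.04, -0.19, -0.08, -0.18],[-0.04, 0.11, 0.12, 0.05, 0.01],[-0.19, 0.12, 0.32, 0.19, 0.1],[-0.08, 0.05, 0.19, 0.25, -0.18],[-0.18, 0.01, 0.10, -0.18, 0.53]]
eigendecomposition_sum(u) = [[0.15, -0.04, -0.15, 0.00, -0.24], [-0.04, 0.01, 0.04, -0.0, 0.07], [-0.15, 0.04, 0.15, -0.0, 0.24], [0.0, -0.0, -0.0, 0.0, -0.01], [-0.24, 0.07, 0.24, -0.01, 0.40]] + [[0.02, -0.02, -0.06, -0.08, 0.06], [-0.02, 0.03, 0.06, 0.08, -0.06], [-0.06, 0.06, 0.16, 0.2, -0.15], [-0.08, 0.08, 0.20, 0.24, -0.18], [0.06, -0.06, -0.15, -0.18, 0.13]] + [[0.02,  0.04,  0.01,  -0.01,  0.00],[0.04,  0.07,  0.02,  -0.02,  0.0],[0.01,  0.02,  0.00,  -0.01,  0.00],[-0.01,  -0.02,  -0.01,  0.01,  -0.0],[0.00,  0.00,  0.0,  -0.00,  0.00]] + [[0.02, -0.01, 0.01, 0.01, 0.01], [-0.01, 0.01, -0.01, -0.00, -0.0], [0.01, -0.01, 0.01, 0.0, 0.00], [0.01, -0.00, 0.00, 0.0, 0.00], [0.01, -0.0, 0.0, 0.0, 0.00]] + [[0.0, 0.0, -0.0, 0.0, 0.00], [0.00, 0.00, -0.00, 0.00, 0.0], [-0.00, -0.00, 0.0, -0.00, -0.0], [0.00, 0.0, -0.0, 0.00, 0.0], [0.0, 0.00, -0.00, 0.0, 0.00]]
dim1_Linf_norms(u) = [0.21, 0.12, 0.32, 0.25, 0.53]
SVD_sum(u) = [[0.15, -0.04, -0.15, 0.0, -0.24],[-0.04, 0.01, 0.04, -0.0, 0.07],[-0.15, 0.04, 0.15, -0.0, 0.24],[0.00, -0.0, -0.0, 0.0, -0.01],[-0.24, 0.07, 0.24, -0.01, 0.40]] + [[0.02, -0.02, -0.06, -0.08, 0.06], [-0.02, 0.03, 0.06, 0.08, -0.06], [-0.06, 0.06, 0.16, 0.2, -0.15], [-0.08, 0.08, 0.2, 0.24, -0.18], [0.06, -0.06, -0.15, -0.18, 0.13]] + [[0.02,0.04,0.01,-0.01,0.00], [0.04,0.07,0.02,-0.02,0.0], [0.01,0.02,0.00,-0.01,0.00], [-0.01,-0.02,-0.01,0.01,-0.00], [0.00,0.0,0.00,-0.0,0.0]] + [[0.02, -0.01, 0.01, 0.01, 0.01], [-0.01, 0.01, -0.01, -0.00, -0.0], [0.01, -0.01, 0.01, 0.00, 0.00], [0.01, -0.00, 0.0, 0.00, 0.0], [0.01, -0.0, 0.00, 0.0, 0.00]] + [[0.0, 0.00, -0.00, 0.00, 0.0], [0.00, 0.0, -0.00, 0.00, 0.00], [-0.0, -0.00, 0.00, -0.00, -0.0], [0.0, 0.00, -0.0, 0.00, 0.0], [0.0, 0.0, -0.0, 0.0, 0.00]]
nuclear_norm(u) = 1.42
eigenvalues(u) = [0.71, 0.58, 0.1, 0.03, 0.0]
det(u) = 0.00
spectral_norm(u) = 0.71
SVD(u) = [[-0.46,-0.2,-0.47,0.72,0.13], [0.13,0.21,-0.8,-0.44,0.32], [0.46,0.53,-0.22,0.40,-0.55], [-0.01,0.64,0.29,0.24,0.67], [0.75,-0.47,-0.00,0.28,0.37]] @ diag([0.7050536511655662, 0.5810563891381284, 0.10118942286685766, 0.03214361773128004, 0.0005569190981678143]) @ [[-0.46, 0.13, 0.46, -0.01, 0.75], [-0.20, 0.21, 0.53, 0.64, -0.47], [-0.47, -0.80, -0.22, 0.29, -0.00], [0.72, -0.44, 0.4, 0.24, 0.28], [0.13, 0.32, -0.55, 0.67, 0.37]]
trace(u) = 1.42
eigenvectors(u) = [[-0.46, 0.20, 0.47, -0.72, -0.13], [0.13, -0.21, 0.8, 0.44, -0.32], [0.46, -0.53, 0.22, -0.40, 0.55], [-0.01, -0.64, -0.29, -0.24, -0.67], [0.75, 0.47, 0.0, -0.28, -0.37]]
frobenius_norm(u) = 0.92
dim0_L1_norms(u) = [0.7, 0.33, 0.92, 0.75, 1.0]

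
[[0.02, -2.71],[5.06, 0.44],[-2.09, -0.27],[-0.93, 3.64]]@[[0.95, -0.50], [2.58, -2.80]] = [[-6.97, 7.58], [5.94, -3.76], [-2.68, 1.80], [8.51, -9.73]]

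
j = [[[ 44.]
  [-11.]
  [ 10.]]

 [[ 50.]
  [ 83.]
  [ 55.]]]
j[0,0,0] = 44.0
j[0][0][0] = 44.0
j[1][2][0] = 55.0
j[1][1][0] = 83.0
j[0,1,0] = -11.0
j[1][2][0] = 55.0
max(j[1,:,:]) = 83.0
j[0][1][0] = -11.0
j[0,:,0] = [44.0, -11.0, 10.0]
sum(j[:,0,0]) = 94.0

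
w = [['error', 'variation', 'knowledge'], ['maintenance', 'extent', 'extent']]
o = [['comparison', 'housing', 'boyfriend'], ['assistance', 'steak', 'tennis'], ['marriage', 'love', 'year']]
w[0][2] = 'knowledge'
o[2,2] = 'year'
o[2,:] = ['marriage', 'love', 'year']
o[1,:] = ['assistance', 'steak', 'tennis']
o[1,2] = 'tennis'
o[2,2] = 'year'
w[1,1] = 'extent'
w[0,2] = 'knowledge'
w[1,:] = ['maintenance', 'extent', 'extent']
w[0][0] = 'error'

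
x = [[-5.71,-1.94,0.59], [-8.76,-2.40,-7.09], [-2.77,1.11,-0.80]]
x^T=[[-5.71,-8.76,-2.77], [-1.94,-2.40,1.11], [0.59,-7.09,-0.80]]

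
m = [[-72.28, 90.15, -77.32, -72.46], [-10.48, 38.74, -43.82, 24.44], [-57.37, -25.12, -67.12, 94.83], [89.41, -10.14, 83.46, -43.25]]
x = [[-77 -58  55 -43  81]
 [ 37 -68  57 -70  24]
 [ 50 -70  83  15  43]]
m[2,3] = 94.83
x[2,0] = 50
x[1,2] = 57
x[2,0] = 50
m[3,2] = 83.46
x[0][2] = 55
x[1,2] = 57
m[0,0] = -72.28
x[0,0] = -77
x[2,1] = -70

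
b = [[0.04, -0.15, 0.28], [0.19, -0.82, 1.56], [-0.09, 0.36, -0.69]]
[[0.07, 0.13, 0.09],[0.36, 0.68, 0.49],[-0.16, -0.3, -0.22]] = b @ [[0.37, 0.26, -0.02], [-0.13, -0.47, -0.30], [0.12, 0.16, 0.16]]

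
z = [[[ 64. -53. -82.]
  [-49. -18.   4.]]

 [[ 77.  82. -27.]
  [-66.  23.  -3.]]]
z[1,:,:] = [[77.0, 82.0, -27.0], [-66.0, 23.0, -3.0]]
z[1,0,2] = -27.0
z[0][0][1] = -53.0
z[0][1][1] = -18.0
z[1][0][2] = -27.0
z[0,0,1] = -53.0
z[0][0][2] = -82.0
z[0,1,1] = -18.0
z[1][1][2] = -3.0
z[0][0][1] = -53.0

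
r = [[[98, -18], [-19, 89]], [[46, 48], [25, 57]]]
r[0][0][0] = 98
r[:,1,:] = [[-19, 89], [25, 57]]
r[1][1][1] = 57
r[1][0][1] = 48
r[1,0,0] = 46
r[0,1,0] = -19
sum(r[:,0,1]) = 30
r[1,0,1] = 48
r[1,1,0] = 25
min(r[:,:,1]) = -18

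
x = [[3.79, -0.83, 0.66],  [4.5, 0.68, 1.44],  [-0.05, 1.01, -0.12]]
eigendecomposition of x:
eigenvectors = [[-0.24-0.22j, -0.24+0.22j, (-0.21+0j)], [(-0.89+0j), -0.89-0.00j, (-0.34+0j)], [-0.31+0.12j, -0.31-0.12j, (0.92+0j)]]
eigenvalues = [(2.41+0.91j), (2.41-0.91j), (-0.48+0j)]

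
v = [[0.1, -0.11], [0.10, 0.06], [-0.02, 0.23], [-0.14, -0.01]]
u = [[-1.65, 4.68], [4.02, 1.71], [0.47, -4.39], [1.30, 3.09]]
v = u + [[1.75, -4.79], [-3.92, -1.65], [-0.49, 4.62], [-1.44, -3.1]]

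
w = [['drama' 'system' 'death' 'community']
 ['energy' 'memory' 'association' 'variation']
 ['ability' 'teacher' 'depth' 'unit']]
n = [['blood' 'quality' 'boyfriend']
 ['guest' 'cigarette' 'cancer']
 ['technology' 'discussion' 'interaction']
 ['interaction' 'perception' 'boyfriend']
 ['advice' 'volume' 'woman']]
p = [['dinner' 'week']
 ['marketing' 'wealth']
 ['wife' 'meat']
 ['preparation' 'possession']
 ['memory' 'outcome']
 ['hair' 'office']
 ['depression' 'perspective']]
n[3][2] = 'boyfriend'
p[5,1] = 'office'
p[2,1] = 'meat'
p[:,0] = ['dinner', 'marketing', 'wife', 'preparation', 'memory', 'hair', 'depression']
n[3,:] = ['interaction', 'perception', 'boyfriend']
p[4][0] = 'memory'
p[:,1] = ['week', 'wealth', 'meat', 'possession', 'outcome', 'office', 'perspective']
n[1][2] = 'cancer'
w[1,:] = ['energy', 'memory', 'association', 'variation']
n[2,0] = 'technology'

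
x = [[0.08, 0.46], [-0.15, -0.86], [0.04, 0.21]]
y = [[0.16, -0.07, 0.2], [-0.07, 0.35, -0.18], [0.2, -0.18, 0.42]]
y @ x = [[0.03, 0.18], [-0.07, -0.37], [0.06, 0.34]]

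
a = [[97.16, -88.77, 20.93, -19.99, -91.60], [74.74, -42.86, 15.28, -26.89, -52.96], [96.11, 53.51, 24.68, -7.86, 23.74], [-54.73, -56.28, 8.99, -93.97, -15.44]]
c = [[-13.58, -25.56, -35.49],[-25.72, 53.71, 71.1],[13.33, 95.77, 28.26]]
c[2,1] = 95.77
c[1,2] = 71.1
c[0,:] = [-13.58, -25.56, -35.49]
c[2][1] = 95.77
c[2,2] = 28.26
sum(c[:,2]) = 63.86999999999999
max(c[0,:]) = -13.58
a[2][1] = 53.51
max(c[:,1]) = 95.77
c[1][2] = 71.1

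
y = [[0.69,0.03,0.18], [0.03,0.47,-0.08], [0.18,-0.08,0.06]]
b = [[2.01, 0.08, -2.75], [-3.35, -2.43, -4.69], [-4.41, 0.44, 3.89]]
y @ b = [[0.49, 0.06, -1.34], [-1.16, -1.17, -2.60], [0.37, 0.24, 0.11]]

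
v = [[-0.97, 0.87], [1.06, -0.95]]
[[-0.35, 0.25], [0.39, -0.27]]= v @ [[1.17, -0.58], [0.9, -0.36]]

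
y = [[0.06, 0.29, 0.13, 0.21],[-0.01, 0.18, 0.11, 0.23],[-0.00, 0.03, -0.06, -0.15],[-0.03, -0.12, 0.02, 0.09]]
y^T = [[0.06, -0.01, -0.0, -0.03], [0.29, 0.18, 0.03, -0.12], [0.13, 0.11, -0.06, 0.02], [0.21, 0.23, -0.15, 0.09]]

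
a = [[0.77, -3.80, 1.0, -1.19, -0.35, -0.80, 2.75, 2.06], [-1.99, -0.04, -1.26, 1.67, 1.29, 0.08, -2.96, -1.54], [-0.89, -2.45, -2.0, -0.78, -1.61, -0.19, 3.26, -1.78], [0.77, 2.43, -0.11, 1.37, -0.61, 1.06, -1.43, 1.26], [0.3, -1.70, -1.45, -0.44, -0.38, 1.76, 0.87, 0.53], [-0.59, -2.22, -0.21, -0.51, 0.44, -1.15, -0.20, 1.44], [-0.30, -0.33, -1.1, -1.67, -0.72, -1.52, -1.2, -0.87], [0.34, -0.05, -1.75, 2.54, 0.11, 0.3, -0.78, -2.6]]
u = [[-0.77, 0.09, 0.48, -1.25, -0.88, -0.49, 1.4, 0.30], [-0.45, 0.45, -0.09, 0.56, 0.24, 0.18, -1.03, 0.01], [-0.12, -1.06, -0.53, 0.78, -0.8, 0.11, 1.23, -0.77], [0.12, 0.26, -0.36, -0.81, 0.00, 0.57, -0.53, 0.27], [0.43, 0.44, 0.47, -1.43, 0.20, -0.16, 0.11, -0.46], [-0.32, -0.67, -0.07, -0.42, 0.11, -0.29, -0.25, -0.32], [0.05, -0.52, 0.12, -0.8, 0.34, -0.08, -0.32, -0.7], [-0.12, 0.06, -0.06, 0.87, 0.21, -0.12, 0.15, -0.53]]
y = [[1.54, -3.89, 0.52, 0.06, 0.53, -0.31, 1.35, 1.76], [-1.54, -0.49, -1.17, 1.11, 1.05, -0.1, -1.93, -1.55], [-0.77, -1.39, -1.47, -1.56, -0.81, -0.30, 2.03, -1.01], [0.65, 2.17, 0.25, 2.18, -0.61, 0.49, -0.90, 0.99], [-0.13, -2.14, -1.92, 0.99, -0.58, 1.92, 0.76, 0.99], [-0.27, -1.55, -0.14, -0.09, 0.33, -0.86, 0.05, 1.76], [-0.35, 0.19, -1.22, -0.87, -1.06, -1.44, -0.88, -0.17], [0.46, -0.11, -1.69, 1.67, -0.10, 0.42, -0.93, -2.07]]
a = u + y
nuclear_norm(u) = 10.21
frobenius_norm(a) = 11.73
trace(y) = -2.63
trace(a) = -5.23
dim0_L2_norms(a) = [2.57, 5.85, 3.61, 4.05, 2.37, 2.94, 5.64, 4.61]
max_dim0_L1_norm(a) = 13.45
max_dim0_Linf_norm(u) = 1.43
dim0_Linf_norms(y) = [1.54, 3.89, 1.92, 2.18, 1.06, 1.92, 2.03, 2.07]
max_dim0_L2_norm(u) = 2.6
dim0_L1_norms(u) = [2.38, 3.55, 2.18, 6.92, 2.78, 2.0, 5.02, 3.36]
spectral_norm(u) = 2.79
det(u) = -0.21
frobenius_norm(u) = 4.51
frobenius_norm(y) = 9.99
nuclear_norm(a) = 27.03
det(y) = -300.34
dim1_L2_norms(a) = [5.48, 4.6, 5.28, 3.68, 3.09, 3.03, 3.04, 4.14]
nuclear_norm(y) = 23.69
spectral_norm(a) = 8.18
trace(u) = -2.60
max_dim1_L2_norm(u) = 2.34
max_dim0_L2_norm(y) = 5.39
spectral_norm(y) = 6.33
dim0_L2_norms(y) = [2.49, 5.39, 3.45, 3.6, 2.0, 2.67, 3.56, 3.99]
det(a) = -1172.75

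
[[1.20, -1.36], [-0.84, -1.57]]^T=[[1.2, -0.84], [-1.36, -1.57]]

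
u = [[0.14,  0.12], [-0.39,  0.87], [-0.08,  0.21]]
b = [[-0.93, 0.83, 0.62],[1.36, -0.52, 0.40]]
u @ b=[[0.03, 0.05, 0.13], [1.55, -0.78, 0.11], [0.36, -0.18, 0.03]]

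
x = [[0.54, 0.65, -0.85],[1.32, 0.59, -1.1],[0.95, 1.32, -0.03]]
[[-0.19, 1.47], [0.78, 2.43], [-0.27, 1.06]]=x @[[1.21, 0.9], [-1.07, 0.13], [0.17, -1.06]]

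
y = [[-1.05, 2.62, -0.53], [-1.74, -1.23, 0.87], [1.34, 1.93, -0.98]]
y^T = [[-1.05,  -1.74,  1.34],[2.62,  -1.23,  1.93],[-0.53,  0.87,  -0.98]]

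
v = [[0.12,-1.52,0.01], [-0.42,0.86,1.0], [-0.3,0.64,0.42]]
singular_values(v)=[2.03, 0.89, 0.09]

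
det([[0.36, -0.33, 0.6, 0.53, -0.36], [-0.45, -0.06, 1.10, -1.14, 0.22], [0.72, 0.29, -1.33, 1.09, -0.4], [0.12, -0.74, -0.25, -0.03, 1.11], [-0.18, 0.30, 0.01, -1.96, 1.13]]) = 0.086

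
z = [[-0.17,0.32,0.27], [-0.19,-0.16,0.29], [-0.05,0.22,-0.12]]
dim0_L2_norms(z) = [0.26, 0.42, 0.41]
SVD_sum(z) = [[-0.21,  0.18,  0.32], [-0.12,  0.10,  0.19], [-0.01,  0.01,  0.02]] + [[0.02,0.14,-0.07], [-0.03,-0.26,0.13], [0.02,0.22,-0.11]] + [[0.03, 0.00, 0.01], [-0.04, -0.01, -0.02], [-0.06, -0.01, -0.03]]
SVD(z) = [[0.86, 0.37, 0.34], [0.5, -0.71, -0.5], [0.06, 0.60, -0.80]] @ diag([0.49153993325389633, 0.4071586363079847, 0.08894008599375959]) @ [[-0.5, 0.42, 0.76], [0.10, 0.89, -0.44], [0.86, 0.14, 0.49]]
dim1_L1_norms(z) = [0.76, 0.64, 0.39]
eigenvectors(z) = [[-0.84+0.00j,(-0.84-0j),0.23+0.00j], [(-0.09-0.38j),(-0.09+0.38j),(-0.71+0j)], [(-0.3-0.22j),(-0.3+0.22j),(0.67+0j)]]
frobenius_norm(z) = 0.64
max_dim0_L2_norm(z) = 0.42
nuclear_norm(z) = 0.99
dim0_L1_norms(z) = [0.41, 0.7, 0.68]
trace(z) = -0.45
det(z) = -0.02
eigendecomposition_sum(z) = [[-0.10+0.10j, 0.14+0.04j, 0.18+0.01j],[-0.06-0.03j, -0.00+0.07j, 0.01+0.08j],[-0.06+0.01j, 0.04+0.05j, 0.06+0.05j]] + [[-0.10-0.10j, (0.14-0.04j), 0.18-0.01j], [(-0.06+0.03j), (-0-0.07j), (0.01-0.08j)], [(-0.06-0.01j), (0.04-0.05j), (0.06-0.05j)]] + [[0.03+0.00j, (0.05+0j), (-0.09-0j)], [(-0.08-0j), -0.15-0.00j, 0.26+0.00j], [(0.07+0j), (0.14+0j), -0.24-0.00j]]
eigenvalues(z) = [(-0.04+0.22j), (-0.04-0.22j), (-0.37+0j)]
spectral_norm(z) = 0.49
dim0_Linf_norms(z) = [0.19, 0.32, 0.29]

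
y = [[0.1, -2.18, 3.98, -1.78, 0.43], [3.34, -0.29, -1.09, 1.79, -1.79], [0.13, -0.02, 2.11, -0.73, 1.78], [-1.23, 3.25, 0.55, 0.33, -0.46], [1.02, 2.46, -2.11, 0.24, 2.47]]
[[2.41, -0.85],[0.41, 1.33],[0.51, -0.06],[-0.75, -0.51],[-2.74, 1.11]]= y @ [[-0.04, 0.31], [-0.41, -0.02], [0.56, -0.12], [0.34, 0.3], [-0.24, 0.21]]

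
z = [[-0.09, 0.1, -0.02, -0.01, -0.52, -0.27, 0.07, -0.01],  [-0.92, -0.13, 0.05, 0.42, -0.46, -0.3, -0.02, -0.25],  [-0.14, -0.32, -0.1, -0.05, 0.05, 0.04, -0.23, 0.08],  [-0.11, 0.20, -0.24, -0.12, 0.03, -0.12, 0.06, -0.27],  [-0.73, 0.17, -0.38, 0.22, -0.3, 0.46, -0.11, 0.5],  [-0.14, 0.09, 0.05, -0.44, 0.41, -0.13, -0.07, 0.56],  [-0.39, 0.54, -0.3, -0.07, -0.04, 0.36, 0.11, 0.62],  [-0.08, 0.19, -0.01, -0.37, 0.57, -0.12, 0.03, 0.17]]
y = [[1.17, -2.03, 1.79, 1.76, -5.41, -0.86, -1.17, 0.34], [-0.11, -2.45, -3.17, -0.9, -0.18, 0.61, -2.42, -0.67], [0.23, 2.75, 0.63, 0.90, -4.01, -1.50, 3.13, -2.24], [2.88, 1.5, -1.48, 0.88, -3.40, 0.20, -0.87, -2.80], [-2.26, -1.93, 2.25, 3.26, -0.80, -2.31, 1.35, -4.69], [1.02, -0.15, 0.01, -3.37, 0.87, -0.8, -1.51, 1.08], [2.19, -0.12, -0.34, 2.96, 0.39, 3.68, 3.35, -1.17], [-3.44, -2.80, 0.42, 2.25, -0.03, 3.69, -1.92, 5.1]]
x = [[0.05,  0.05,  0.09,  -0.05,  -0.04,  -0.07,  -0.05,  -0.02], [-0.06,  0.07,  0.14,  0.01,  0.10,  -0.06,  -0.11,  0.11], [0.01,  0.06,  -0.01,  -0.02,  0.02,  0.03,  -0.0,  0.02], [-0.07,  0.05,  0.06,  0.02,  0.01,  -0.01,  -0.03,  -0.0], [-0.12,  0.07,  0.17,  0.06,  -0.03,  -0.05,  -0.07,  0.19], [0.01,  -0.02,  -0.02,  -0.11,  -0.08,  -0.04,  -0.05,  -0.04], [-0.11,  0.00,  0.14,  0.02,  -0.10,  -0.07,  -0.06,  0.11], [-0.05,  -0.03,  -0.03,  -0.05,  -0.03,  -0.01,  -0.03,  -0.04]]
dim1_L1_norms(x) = [0.42, 0.66, 0.17, 0.25, 0.76, 0.37, 0.61, 0.27]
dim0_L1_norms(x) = [0.48, 0.35, 0.66, 0.34, 0.41, 0.34, 0.4, 0.53]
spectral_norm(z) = 1.56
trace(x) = -0.04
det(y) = -78289.75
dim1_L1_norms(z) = [1.09, 2.55, 1.01, 1.15, 2.87, 1.89, 2.43, 1.54]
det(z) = -0.00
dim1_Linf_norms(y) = [5.41, 3.17, 4.01, 3.4, 4.69, 3.37, 3.68, 5.1]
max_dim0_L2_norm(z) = 1.26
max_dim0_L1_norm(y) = 18.09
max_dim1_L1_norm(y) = 19.65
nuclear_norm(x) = 1.10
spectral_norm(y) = 11.00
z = x @ y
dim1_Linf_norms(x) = [0.09, 0.14, 0.06, 0.07, 0.19, 0.11, 0.14, 0.05]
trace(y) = 7.08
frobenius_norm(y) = 17.95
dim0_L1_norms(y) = [13.3, 13.73, 10.09, 16.28, 15.09, 13.65, 15.72, 18.09]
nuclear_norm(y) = 43.56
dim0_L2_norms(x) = [0.2, 0.14, 0.28, 0.15, 0.17, 0.14, 0.17, 0.25]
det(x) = -0.00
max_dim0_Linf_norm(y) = 5.41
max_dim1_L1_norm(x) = 0.76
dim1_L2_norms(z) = [0.61, 1.19, 0.44, 0.46, 1.15, 0.85, 1.03, 0.74]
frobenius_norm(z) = 2.42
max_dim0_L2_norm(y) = 8.0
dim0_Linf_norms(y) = [3.44, 2.8, 3.17, 3.37, 5.41, 3.69, 3.35, 5.1]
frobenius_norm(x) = 0.55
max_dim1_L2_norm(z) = 1.19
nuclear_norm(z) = 5.26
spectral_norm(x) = 0.46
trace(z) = -0.59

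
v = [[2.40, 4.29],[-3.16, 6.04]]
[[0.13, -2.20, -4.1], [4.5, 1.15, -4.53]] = v@[[-0.66, -0.65, -0.19],  [0.4, -0.15, -0.85]]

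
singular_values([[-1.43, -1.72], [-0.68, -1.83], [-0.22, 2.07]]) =[3.43, 1.19]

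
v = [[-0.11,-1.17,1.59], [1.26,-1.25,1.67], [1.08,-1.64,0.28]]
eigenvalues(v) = [(-1.25+0j), (0.09+1.57j), (0.09-1.57j)]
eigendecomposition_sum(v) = [[(-0.81+0j), (0.24-0j), (0.58+0j)], [0.04-0.00j, (-0.01+0j), (-0.03-0j)], [(0.61-0j), -0.18+0.00j, -0.44-0.00j]] + [[(0.35+0.26j),(-0.7+0.19j),(0.51+0.33j)],[0.61-0.01j,(-0.62+0.81j),(0.85-0.06j)],[(0.24+0.37j),(-0.73-0.07j),(0.36+0.49j)]] + [[0.35-0.26j,(-0.7-0.19j),0.51-0.33j], [(0.61+0.01j),-0.62-0.81j,0.85+0.06j], [0.24-0.37j,(-0.73+0.07j),0.36-0.49j]]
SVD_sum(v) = [[0.70, -1.16, 1.08], [0.96, -1.6, 1.48], [0.69, -1.15, 1.06]] + [[-0.56, 0.25, 0.63], [-0.03, 0.01, 0.03], [0.6, -0.27, -0.68]] + [[-0.24, -0.25, -0.12], [0.33, 0.34, 0.16], [-0.21, -0.22, -0.10]]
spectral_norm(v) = 3.41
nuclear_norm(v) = 5.41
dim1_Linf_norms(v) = [1.59, 1.67, 1.64]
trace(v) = -1.08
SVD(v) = [[0.51, -0.68, 0.53], [0.70, -0.03, -0.71], [0.50, 0.73, 0.46]] @ diag([3.4074145713964477, 1.2959165087423565, 0.7018734508472192]) @ [[0.40, -0.67, 0.62],[0.64, -0.28, -0.72],[-0.66, -0.68, -0.31]]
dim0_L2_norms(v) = [1.66, 2.37, 2.32]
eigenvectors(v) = [[0.80+0.00j,-0.40-0.31j,(-0.4+0.31j)],[-0.04+0.00j,(-0.7+0j),-0.70-0.00j],[-0.60+0.00j,-0.26-0.43j,(-0.26+0.43j)]]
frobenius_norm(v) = 3.71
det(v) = -3.10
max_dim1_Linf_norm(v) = 1.67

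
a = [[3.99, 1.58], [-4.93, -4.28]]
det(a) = -9.29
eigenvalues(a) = [2.91, -3.2]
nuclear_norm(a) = 8.92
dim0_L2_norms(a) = [6.34, 4.56]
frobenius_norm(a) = 7.81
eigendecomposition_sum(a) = [[3.42, 0.75], [-2.35, -0.52]] + [[0.57, 0.83],  [-2.58, -3.76]]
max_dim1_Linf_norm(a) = 4.93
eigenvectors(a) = [[0.82,  -0.21],[-0.57,  0.98]]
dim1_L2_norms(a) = [4.29, 6.53]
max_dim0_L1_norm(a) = 8.92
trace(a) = -0.29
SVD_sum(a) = [[3.41, 2.41],  [-5.31, -3.75]] + [[0.58, -0.83], [0.38, -0.53]]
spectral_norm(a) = 7.72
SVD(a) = [[-0.54, 0.84], [0.84, 0.54]] @ diag([7.719601153055121, 1.203145060975624]) @ [[-0.82, -0.58], [0.58, -0.82]]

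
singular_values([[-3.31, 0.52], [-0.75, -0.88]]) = [3.41, 0.97]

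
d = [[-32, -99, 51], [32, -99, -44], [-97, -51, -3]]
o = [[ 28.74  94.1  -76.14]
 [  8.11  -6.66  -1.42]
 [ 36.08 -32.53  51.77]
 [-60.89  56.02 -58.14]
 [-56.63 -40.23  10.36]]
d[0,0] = -32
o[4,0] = -56.63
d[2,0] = -97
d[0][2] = 51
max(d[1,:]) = 32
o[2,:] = [36.08, -32.53, 51.77]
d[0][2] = 51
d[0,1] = -99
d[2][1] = -51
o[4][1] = -40.23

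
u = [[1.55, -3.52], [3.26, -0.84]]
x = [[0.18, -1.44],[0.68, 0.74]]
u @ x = [[-2.11, -4.84], [0.02, -5.32]]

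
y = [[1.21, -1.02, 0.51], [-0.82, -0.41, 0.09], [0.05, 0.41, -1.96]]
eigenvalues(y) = [1.61, -0.73, -2.04]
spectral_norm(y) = 2.21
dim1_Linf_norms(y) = [1.21, 0.82, 1.96]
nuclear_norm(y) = 4.43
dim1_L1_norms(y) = [2.74, 1.32, 2.42]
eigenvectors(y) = [[-0.93, 0.38, -0.20], [0.38, 0.87, -0.15], [0.03, 0.31, 0.97]]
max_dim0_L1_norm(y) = 2.56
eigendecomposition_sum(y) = [[1.35, -0.65, 0.18],[-0.55, 0.26, -0.07],[-0.04, 0.02, -0.01]] + [[-0.1, -0.25, -0.06], [-0.24, -0.58, -0.14], [-0.08, -0.2, -0.05]] + [[-0.04, -0.12, 0.39],  [-0.03, -0.09, 0.3],  [0.18, 0.59, -1.90]]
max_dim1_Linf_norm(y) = 1.96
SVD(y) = [[-0.54, 0.76, 0.36], [-0.01, -0.43, 0.9], [0.84, 0.48, 0.24]] @ diag([2.2096574727259166, 1.4858810442998243, 0.7314173742925327]) @ [[-0.27, 0.41, -0.87], [0.88, -0.27, -0.40], [-0.4, -0.87, -0.28]]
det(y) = 2.40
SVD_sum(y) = [[0.32, -0.48, 1.04],[0.01, -0.01, 0.02],[-0.51, 0.76, -1.63]] + [[0.99,  -0.31,  -0.45], [-0.56,  0.17,  0.26], [0.63,  -0.19,  -0.29]] + [[-0.1, -0.23, -0.07], [-0.26, -0.58, -0.19], [-0.07, -0.15, -0.05]]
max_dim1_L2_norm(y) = 2.0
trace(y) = -1.16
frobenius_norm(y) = 2.76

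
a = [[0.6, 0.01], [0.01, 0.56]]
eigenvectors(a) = [[0.97, -0.23], [0.23, 0.97]]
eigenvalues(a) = [0.6, 0.56]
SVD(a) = [[-0.97,-0.23], [-0.23,0.97]] @ diag([0.6023606797749979, 0.5576393202250022]) @ [[-0.97, -0.23], [-0.23, 0.97]]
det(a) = 0.34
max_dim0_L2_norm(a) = 0.6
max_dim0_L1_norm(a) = 0.61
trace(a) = 1.16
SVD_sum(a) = [[0.57,  0.13], [0.13,  0.03]] + [[0.03, -0.12], [-0.12, 0.53]]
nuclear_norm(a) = 1.16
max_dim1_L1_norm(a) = 0.61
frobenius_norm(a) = 0.82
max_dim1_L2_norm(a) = 0.6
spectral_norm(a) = 0.60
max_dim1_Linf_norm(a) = 0.6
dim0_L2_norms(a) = [0.6, 0.56]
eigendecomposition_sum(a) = [[0.57, 0.13],[0.13, 0.03]] + [[0.03, -0.12], [-0.12, 0.53]]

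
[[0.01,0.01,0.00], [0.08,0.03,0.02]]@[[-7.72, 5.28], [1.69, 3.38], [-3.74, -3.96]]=[[-0.06,0.09],[-0.64,0.44]]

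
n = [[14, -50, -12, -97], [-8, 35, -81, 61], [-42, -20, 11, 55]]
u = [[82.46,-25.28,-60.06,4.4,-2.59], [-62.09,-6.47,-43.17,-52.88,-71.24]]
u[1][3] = -52.88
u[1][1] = -6.47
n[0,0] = 14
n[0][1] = -50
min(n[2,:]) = -42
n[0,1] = -50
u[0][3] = 4.4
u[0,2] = -60.06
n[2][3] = 55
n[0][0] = 14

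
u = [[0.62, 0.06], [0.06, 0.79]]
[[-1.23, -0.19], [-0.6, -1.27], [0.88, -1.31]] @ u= [[-0.77, -0.22], [-0.45, -1.04], [0.47, -0.98]]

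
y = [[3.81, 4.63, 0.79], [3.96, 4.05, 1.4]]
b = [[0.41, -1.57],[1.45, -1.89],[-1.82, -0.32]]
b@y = [[-4.66, -4.46, -1.87], [-1.96, -0.94, -1.5], [-8.20, -9.72, -1.89]]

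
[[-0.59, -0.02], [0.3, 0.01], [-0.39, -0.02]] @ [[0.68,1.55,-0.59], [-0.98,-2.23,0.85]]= [[-0.38, -0.87, 0.33], [0.19, 0.44, -0.17], [-0.25, -0.56, 0.21]]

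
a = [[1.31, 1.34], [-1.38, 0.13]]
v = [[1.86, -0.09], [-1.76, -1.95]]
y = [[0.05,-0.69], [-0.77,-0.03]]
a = y @ v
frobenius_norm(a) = 2.33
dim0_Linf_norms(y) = [0.77, 0.69]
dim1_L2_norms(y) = [0.69, 0.77]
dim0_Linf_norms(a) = [1.38, 1.34]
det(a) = 2.02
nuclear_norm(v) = 4.24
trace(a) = 1.44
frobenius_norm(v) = 3.22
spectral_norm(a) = 2.13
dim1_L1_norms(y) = [0.74, 0.8]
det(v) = -3.79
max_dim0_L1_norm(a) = 2.69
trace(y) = 0.02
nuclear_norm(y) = 1.46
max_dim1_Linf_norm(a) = 1.38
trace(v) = -0.09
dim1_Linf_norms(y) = [0.69, 0.77]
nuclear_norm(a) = 3.08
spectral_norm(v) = 2.95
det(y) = -0.53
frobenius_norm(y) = 1.04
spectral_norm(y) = 0.77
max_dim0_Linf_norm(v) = 1.95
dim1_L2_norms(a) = [1.87, 1.39]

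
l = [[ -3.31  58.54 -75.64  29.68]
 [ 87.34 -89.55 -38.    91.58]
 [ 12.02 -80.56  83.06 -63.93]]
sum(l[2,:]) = -49.410000000000004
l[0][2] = -75.64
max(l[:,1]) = 58.54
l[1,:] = [87.34, -89.55, -38.0, 91.58]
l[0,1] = 58.54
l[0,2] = -75.64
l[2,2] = 83.06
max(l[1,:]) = 91.58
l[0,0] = -3.31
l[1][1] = -89.55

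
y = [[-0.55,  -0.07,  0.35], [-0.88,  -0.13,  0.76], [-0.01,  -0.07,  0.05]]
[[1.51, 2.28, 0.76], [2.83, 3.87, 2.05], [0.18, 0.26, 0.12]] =y @ [[-1.39, -3.25, 1.2], [-1.04, -2.58, 1.11], [1.93, 0.89, 4.28]]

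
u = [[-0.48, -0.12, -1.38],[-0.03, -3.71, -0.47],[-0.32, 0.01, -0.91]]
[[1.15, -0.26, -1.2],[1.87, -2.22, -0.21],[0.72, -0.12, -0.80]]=u@[[-0.17, 0.76, 0.42],[-0.41, 0.61, -0.04],[-0.74, -0.13, 0.73]]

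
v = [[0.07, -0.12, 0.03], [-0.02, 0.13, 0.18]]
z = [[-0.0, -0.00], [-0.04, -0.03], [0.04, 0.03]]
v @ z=[[0.01,0.00], [0.0,0.00]]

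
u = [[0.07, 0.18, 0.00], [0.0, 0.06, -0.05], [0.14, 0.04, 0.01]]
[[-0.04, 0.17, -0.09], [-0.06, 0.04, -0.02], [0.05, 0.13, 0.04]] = u@[[0.4, 0.77, 0.49], [-0.36, 0.63, -0.69], [0.85, -0.10, -0.52]]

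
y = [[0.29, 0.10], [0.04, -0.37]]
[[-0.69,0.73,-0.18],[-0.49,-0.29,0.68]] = y @ [[-2.72, 2.16, 0.01], [1.02, 1.01, -1.83]]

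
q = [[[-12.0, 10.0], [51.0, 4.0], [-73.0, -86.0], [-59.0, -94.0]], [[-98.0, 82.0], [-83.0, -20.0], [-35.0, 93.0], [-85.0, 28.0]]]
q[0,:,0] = [-12.0, 51.0, -73.0, -59.0]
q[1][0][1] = 82.0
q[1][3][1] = 28.0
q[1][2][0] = -35.0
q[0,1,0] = 51.0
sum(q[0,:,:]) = -259.0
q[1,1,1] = -20.0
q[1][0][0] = -98.0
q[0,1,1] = 4.0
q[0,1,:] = [51.0, 4.0]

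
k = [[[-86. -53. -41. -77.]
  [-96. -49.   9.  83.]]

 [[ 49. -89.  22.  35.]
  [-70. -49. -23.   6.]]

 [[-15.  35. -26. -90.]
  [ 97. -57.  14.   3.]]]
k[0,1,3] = 83.0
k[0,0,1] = -53.0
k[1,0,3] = 35.0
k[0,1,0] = -96.0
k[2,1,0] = 97.0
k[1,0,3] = 35.0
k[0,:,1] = [-53.0, -49.0]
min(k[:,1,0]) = -96.0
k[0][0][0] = -86.0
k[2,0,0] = -15.0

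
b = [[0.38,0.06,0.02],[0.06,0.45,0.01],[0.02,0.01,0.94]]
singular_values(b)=[0.94, 0.48, 0.35]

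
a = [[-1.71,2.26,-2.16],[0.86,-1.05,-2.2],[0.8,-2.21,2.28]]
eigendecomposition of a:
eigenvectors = [[0.6, -0.79, -0.53], [-0.7, -0.57, -0.47], [-0.39, -0.21, 0.70]]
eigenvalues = [-2.98, -0.67, 3.17]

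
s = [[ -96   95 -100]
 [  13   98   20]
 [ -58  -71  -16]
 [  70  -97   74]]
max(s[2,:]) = -16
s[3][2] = 74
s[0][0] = -96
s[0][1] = 95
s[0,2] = -100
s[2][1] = -71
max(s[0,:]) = 95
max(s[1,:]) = 98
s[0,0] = -96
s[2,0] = -58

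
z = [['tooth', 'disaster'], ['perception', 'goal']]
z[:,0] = ['tooth', 'perception']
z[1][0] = 'perception'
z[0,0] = 'tooth'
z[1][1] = 'goal'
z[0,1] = 'disaster'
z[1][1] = 'goal'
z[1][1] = 'goal'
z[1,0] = 'perception'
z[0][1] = 'disaster'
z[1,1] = 'goal'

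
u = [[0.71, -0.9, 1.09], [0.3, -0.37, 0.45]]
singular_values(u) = [1.71, 0.01]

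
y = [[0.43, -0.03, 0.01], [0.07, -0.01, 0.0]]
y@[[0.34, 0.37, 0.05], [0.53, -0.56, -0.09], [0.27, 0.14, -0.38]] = [[0.13, 0.18, 0.02], [0.02, 0.03, 0.0]]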